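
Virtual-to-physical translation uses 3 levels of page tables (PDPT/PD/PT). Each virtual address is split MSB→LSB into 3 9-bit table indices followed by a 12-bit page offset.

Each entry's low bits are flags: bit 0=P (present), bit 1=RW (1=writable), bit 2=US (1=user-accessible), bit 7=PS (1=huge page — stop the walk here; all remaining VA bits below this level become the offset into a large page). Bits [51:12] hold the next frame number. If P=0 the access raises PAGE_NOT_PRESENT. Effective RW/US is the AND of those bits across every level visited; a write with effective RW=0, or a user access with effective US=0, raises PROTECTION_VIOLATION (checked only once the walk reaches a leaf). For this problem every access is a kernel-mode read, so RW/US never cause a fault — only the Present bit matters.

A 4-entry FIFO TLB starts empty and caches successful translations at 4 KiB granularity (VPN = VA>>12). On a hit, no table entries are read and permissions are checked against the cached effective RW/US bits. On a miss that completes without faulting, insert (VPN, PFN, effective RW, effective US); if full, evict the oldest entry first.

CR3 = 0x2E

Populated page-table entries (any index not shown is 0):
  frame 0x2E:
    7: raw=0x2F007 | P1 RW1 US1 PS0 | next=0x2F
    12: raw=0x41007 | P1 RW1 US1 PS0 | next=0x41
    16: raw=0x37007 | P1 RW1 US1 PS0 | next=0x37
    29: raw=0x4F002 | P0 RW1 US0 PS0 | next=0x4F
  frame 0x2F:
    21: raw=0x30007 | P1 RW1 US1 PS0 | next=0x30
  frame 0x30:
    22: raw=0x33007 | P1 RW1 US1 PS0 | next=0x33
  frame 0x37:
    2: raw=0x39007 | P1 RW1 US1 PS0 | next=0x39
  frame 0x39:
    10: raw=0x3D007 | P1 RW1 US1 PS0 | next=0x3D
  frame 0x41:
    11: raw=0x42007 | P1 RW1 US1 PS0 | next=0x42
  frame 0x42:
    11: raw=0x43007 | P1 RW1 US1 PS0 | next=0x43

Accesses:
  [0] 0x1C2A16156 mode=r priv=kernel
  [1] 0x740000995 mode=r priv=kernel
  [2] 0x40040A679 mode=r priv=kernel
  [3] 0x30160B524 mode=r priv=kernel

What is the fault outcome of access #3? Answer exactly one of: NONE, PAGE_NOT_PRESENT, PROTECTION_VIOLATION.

Walk each access:
#0 VA=0x1C2A16156 (r,kernel):
  [0] read 0x2E idx=7: raw=0x2F007 flags P=1 W=1 U=1 S=0
  [1] read 0x2F idx=21: raw=0x30007 flags P=1 W=1 U=1 S=0
  [2] read 0x30 idx=22: raw=0x33007 flags P=1 W=1 U=1 S=0
  ⇒ phys 0x33156  [3 reads]
#1 VA=0x740000995 (r,kernel):
  [0] read 0x2E idx=29: raw=0x4F002 flags P=0 W=1 U=0 S=0
  ⇒ fault: PAGE_NOT_PRESENT  — 1 lookups
#2 VA=0x40040A679 (r,kernel):
  [0] read 0x2E idx=16: raw=0x37007 flags P=1 W=1 U=1 S=0
  [1] read 0x37 idx=2: raw=0x39007 flags P=1 W=1 U=1 S=0
  [2] read 0x39 idx=10: raw=0x3D007 flags P=1 W=1 U=1 S=0
  ⇒ phys 0x3D679  [3 reads]
#3 VA=0x30160B524 (r,kernel):
  [0] read 0x2E idx=12: raw=0x41007 flags P=1 W=1 U=1 S=0
  [1] read 0x41 idx=11: raw=0x42007 flags P=1 W=1 U=1 S=0
  [2] read 0x42 idx=11: raw=0x43007 flags P=1 W=1 U=1 S=0
  ⇒ phys 0x43524  [3 reads]

Access #3 fault: NONE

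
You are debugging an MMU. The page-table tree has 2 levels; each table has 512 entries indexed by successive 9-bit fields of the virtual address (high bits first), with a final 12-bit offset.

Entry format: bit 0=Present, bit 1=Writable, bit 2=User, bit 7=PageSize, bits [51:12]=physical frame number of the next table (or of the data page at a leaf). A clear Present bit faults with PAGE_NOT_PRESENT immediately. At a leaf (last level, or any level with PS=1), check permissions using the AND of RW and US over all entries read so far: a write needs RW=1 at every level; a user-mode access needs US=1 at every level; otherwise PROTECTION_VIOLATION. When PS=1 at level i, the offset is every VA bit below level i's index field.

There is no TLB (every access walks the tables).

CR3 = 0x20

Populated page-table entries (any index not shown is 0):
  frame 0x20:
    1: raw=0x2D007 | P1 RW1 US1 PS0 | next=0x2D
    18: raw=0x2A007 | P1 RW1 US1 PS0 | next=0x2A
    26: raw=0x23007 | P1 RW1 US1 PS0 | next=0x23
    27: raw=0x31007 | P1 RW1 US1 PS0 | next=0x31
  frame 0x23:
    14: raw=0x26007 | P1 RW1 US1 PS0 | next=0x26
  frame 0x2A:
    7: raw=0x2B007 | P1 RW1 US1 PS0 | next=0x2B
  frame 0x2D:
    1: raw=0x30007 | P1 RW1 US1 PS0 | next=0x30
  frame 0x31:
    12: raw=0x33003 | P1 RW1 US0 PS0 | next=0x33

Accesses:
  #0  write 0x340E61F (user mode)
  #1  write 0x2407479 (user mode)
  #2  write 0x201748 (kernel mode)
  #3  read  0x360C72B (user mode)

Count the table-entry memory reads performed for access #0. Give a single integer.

Walk each access:
#0 VA=0x340E61F (w,user):
  L0 @0x20[26] → 0x23007  P=1,RW=1,US=1,PS=0
  L1 @0x23[14] → 0x26007  P=1,RW=1,US=1,PS=0
  → PA=0x2661F  (2 entries read)
#1 VA=0x2407479 (w,user):
  L0 @0x20[18] → 0x2A007  P=1,RW=1,US=1,PS=0
  L1 @0x2A[7] → 0x2B007  P=1,RW=1,US=1,PS=0
  → PA=0x2B479  (2 entries read)
#2 VA=0x201748 (w,kernel):
  L0 @0x20[1] → 0x2D007  P=1,RW=1,US=1,PS=0
  L1 @0x2D[1] → 0x30007  P=1,RW=1,US=1,PS=0
  → PA=0x30748  (2 entries read)
#3 VA=0x360C72B (r,user):
  L0 @0x20[27] → 0x31007  P=1,RW=1,US=1,PS=0
  L1 @0x31[12] → 0x33003  P=1,RW=1,US=0,PS=0
  ⇒ fault: PROTECTION_VIOLATION  — 2 lookups

Entries read for #0: 2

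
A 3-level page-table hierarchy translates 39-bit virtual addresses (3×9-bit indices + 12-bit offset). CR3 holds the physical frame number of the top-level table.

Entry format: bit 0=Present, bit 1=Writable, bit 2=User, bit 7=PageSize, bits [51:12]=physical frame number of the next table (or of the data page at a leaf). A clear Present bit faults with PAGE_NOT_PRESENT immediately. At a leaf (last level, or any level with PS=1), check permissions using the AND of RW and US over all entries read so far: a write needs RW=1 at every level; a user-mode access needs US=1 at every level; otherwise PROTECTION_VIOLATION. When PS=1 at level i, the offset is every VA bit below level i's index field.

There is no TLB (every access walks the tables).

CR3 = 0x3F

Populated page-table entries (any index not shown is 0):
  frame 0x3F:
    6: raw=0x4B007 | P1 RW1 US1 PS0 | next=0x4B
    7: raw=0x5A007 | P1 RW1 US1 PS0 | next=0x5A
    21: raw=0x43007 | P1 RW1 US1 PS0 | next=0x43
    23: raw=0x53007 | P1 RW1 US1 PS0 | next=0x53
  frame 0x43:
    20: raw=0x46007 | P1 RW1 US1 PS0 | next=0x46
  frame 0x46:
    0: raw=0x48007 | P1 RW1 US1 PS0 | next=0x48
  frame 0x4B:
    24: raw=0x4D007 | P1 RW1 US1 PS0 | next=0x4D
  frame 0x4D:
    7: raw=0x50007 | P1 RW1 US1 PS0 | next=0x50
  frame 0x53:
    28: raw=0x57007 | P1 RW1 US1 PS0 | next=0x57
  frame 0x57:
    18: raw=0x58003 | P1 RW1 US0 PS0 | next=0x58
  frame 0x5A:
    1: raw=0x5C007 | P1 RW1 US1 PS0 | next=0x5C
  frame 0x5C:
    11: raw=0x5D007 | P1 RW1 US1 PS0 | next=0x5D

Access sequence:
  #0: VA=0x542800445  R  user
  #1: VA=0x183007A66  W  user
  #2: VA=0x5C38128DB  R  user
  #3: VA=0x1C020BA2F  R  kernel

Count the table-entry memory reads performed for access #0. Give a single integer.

Walk each access:
#0 VA=0x542800445 (r,user):
  lvl0: tbl 0x3F, slot 21 ⇒ 0x43007 (P1/RW1/US1/PS0)
  lvl1: tbl 0x43, slot 20 ⇒ 0x46007 (P1/RW1/US1/PS0)
  lvl2: tbl 0x46, slot 0 ⇒ 0x48007 (P1/RW1/US1/PS0)
  ⇒ phys 0x48445  [3 reads]
#1 VA=0x183007A66 (w,user):
  lvl0: tbl 0x3F, slot 6 ⇒ 0x4B007 (P1/RW1/US1/PS0)
  lvl1: tbl 0x4B, slot 24 ⇒ 0x4D007 (P1/RW1/US1/PS0)
  lvl2: tbl 0x4D, slot 7 ⇒ 0x50007 (P1/RW1/US1/PS0)
  ⇒ phys 0x50A66  [3 reads]
#2 VA=0x5C38128DB (r,user):
  lvl0: tbl 0x3F, slot 23 ⇒ 0x53007 (P1/RW1/US1/PS0)
  lvl1: tbl 0x53, slot 28 ⇒ 0x57007 (P1/RW1/US1/PS0)
  lvl2: tbl 0x57, slot 18 ⇒ 0x58003 (P1/RW1/US0/PS0)
  ⇒ fault: PROTECTION_VIOLATION  — 3 lookups
#3 VA=0x1C020BA2F (r,kernel):
  lvl0: tbl 0x3F, slot 7 ⇒ 0x5A007 (P1/RW1/US1/PS0)
  lvl1: tbl 0x5A, slot 1 ⇒ 0x5C007 (P1/RW1/US1/PS0)
  lvl2: tbl 0x5C, slot 11 ⇒ 0x5D007 (P1/RW1/US1/PS0)
  ⇒ phys 0x5DA2F  [3 reads]

Entries read for #0: 3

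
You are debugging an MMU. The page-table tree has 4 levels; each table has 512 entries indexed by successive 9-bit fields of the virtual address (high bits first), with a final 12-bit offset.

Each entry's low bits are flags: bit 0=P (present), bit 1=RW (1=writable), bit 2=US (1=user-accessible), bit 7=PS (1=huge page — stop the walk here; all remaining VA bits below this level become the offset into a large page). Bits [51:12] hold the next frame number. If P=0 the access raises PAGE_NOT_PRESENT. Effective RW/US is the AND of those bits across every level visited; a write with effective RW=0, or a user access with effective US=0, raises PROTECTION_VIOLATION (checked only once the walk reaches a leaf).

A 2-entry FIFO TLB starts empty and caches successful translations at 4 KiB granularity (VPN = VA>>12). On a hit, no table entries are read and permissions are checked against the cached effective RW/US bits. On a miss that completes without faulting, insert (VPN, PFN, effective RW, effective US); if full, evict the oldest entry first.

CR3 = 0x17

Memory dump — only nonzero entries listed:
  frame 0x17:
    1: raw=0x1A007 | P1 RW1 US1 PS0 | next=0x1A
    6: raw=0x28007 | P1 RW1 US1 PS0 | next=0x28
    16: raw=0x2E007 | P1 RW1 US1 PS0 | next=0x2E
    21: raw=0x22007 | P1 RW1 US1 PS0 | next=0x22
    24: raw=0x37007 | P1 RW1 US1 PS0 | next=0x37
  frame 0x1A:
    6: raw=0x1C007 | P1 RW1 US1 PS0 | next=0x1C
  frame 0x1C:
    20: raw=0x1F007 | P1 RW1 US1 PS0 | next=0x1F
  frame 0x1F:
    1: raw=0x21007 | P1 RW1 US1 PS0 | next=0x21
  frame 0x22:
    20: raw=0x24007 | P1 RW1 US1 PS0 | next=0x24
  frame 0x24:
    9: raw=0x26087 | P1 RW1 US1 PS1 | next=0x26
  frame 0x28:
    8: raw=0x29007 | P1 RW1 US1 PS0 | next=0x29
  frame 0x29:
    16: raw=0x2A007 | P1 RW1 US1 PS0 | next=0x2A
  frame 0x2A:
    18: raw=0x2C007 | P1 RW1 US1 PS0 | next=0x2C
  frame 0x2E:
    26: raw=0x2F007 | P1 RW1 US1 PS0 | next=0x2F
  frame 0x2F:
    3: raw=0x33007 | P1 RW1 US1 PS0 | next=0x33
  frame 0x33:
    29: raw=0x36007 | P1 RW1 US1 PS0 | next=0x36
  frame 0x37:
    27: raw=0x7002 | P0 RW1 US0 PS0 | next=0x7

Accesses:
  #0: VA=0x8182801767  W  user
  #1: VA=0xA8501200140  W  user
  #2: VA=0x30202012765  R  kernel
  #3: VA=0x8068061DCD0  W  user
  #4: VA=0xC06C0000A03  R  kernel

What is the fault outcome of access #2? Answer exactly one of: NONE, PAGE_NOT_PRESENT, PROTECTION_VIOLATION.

Walk each access:
#0 VA=0x8182801767 (w,user):
  L0: frame=0x17 idx=1 entry=0x1A007 [P=1 RW=1 US=1 PS=0]
  L1: frame=0x1A idx=6 entry=0x1C007 [P=1 RW=1 US=1 PS=0]
  L2: frame=0x1C idx=20 entry=0x1F007 [P=1 RW=1 US=1 PS=0]
  L3: frame=0x1F idx=1 entry=0x21007 [P=1 RW=1 US=1 PS=0]
  ⇒ phys 0x21767  [4 reads]
#1 VA=0xA8501200140 (w,user):
  L0: frame=0x17 idx=21 entry=0x22007 [P=1 RW=1 US=1 PS=0]
  L1: frame=0x22 idx=20 entry=0x24007 [P=1 RW=1 US=1 PS=0]
  L2: frame=0x24 idx=9 entry=0x26087 [P=1 RW=1 US=1 PS=1]
  ⇒ phys 0x26140 (huge @L2)  [3 reads]
#2 VA=0x30202012765 (r,kernel):
  L0: frame=0x17 idx=6 entry=0x28007 [P=1 RW=1 US=1 PS=0]
  L1: frame=0x28 idx=8 entry=0x29007 [P=1 RW=1 US=1 PS=0]
  L2: frame=0x29 idx=16 entry=0x2A007 [P=1 RW=1 US=1 PS=0]
  L3: frame=0x2A idx=18 entry=0x2C007 [P=1 RW=1 US=1 PS=0]
  ⇒ phys 0x2C765  [4 reads]
#3 VA=0x8068061DCD0 (w,user):
  L0: frame=0x17 idx=16 entry=0x2E007 [P=1 RW=1 US=1 PS=0]
  L1: frame=0x2E idx=26 entry=0x2F007 [P=1 RW=1 US=1 PS=0]
  L2: frame=0x2F idx=3 entry=0x33007 [P=1 RW=1 US=1 PS=0]
  L3: frame=0x33 idx=29 entry=0x36007 [P=1 RW=1 US=1 PS=0]
  ⇒ phys 0x36CD0  [4 reads]
#4 VA=0xC06C0000A03 (r,kernel):
  L0: frame=0x17 idx=24 entry=0x37007 [P=1 RW=1 US=1 PS=0]
  L1: frame=0x37 idx=27 entry=0x7002 [P=0 RW=1 US=0 PS=0]
  → PAGE_NOT_PRESENT  (2 entries read)

Access #2 fault: NONE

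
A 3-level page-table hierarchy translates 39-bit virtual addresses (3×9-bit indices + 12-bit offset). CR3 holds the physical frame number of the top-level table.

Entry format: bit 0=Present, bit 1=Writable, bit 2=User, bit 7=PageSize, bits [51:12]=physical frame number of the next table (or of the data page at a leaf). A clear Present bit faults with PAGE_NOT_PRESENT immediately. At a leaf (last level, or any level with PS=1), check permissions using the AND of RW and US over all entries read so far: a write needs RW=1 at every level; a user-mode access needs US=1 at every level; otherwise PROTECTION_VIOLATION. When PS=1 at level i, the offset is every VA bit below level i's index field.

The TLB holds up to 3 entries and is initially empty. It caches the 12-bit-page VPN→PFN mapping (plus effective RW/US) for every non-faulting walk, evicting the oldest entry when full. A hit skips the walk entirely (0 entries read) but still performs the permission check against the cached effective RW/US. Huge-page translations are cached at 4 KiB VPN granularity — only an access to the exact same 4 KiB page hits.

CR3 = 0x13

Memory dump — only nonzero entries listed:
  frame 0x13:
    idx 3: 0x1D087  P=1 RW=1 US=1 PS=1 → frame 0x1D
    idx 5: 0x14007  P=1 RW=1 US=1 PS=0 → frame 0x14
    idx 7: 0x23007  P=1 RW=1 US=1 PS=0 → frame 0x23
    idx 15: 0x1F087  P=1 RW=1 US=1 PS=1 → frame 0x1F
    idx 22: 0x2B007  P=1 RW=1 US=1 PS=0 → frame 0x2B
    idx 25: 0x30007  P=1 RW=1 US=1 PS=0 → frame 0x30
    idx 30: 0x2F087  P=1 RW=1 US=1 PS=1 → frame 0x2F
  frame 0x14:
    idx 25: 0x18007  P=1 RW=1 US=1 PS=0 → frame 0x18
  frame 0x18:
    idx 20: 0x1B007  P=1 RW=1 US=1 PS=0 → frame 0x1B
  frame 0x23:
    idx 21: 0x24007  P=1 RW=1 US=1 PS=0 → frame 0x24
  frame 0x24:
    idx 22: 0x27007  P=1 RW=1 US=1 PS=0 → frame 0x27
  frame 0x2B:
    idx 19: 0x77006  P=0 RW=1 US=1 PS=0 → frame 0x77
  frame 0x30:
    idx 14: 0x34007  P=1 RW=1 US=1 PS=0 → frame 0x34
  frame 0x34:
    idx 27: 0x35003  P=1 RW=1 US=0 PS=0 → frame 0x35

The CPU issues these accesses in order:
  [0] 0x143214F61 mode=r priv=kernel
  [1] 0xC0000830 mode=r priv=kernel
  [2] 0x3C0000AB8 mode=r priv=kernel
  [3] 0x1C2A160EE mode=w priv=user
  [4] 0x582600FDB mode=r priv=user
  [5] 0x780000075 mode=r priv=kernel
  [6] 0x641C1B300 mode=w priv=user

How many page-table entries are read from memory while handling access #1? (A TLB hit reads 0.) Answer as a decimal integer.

Walk each access:
#0 VA=0x143214F61 (r,kernel):
  [0] read 0x13 idx=5: raw=0x14007 flags P=1 W=1 U=1 S=0
  [1] read 0x14 idx=25: raw=0x18007 flags P=1 W=1 U=1 S=0
  [2] read 0x18 idx=20: raw=0x1B007 flags P=1 W=1 U=1 S=0
  → PA=0x1BF61  (3 entries read)
#1 VA=0xC0000830 (r,kernel):
  [0] read 0x13 idx=3: raw=0x1D087 flags P=1 W=1 U=1 S=1
  → PA=0x1D830 (huge @L0)  (1 entries read)
#2 VA=0x3C0000AB8 (r,kernel):
  [0] read 0x13 idx=15: raw=0x1F087 flags P=1 W=1 U=1 S=1
  → PA=0x1FAB8 (huge @L0)  (1 entries read)
#3 VA=0x1C2A160EE (w,user):
  [0] read 0x13 idx=7: raw=0x23007 flags P=1 W=1 U=1 S=0
  [1] read 0x23 idx=21: raw=0x24007 flags P=1 W=1 U=1 S=0
  [2] read 0x24 idx=22: raw=0x27007 flags P=1 W=1 U=1 S=0
  → PA=0x270EE  (3 entries read)
#4 VA=0x582600FDB (r,user):
  [0] read 0x13 idx=22: raw=0x2B007 flags P=1 W=1 U=1 S=0
  [1] read 0x2B idx=19: raw=0x77006 flags P=0 W=1 U=1 S=0
  → PAGE_NOT_PRESENT  (2 entries read)
#5 VA=0x780000075 (r,kernel):
  [0] read 0x13 idx=30: raw=0x2F087 flags P=1 W=1 U=1 S=1
  → PA=0x2F075 (huge @L0)  (1 entries read)
#6 VA=0x641C1B300 (w,user):
  [0] read 0x13 idx=25: raw=0x30007 flags P=1 W=1 U=1 S=0
  [1] read 0x30 idx=14: raw=0x34007 flags P=1 W=1 U=1 S=0
  [2] read 0x34 idx=27: raw=0x35003 flags P=1 W=1 U=0 S=0
  → PROTECTION_VIOLATION  (3 entries read)

Entries read for #1: 1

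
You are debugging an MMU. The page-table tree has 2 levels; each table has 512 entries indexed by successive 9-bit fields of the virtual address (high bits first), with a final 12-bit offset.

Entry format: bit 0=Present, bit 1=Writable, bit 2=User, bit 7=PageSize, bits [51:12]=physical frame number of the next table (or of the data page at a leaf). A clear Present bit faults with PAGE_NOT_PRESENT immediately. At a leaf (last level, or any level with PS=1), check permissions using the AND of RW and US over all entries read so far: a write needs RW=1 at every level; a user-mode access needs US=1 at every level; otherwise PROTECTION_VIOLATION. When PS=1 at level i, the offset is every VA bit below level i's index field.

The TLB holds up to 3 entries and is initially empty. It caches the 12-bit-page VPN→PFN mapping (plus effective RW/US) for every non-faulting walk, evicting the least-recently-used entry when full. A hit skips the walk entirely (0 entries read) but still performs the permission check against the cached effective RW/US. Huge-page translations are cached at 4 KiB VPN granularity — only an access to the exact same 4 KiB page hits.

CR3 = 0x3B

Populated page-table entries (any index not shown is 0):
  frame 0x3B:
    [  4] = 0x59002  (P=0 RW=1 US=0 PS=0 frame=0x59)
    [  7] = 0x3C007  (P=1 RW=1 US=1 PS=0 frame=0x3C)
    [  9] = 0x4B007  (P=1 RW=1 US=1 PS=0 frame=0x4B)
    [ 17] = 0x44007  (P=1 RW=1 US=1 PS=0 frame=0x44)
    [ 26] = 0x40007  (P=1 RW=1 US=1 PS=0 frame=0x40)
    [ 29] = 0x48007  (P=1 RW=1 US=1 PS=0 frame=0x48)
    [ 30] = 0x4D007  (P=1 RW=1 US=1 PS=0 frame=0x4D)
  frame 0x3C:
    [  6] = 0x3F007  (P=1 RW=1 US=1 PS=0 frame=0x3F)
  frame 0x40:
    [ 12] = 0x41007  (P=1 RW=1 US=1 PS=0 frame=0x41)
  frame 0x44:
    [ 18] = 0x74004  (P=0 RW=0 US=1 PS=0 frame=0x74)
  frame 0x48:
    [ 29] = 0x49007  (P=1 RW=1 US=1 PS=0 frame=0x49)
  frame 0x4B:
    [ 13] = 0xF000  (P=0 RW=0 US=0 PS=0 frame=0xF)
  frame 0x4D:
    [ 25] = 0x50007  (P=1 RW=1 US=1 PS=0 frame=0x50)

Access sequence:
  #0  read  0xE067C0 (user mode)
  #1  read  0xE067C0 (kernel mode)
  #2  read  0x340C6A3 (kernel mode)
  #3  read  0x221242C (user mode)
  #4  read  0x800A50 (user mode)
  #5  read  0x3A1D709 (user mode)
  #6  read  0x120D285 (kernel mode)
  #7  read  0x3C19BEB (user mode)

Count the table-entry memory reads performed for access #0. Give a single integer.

Walk each access:
#0 VA=0xE067C0 (r,user):
  [0] read 0x3B idx=7: raw=0x3C007 flags P=1 W=1 U=1 S=0
  [1] read 0x3C idx=6: raw=0x3F007 flags P=1 W=1 U=1 S=0
  → PA=0x3F7C0  (2 entries read)
#1 VA=0xE067C0 (r,kernel):
  TLB hit vpn=0xE06 → PA=0x3F7C0
#2 VA=0x340C6A3 (r,kernel):
  [0] read 0x3B idx=26: raw=0x40007 flags P=1 W=1 U=1 S=0
  [1] read 0x40 idx=12: raw=0x41007 flags P=1 W=1 U=1 S=0
  → PA=0x416A3  (2 entries read)
#3 VA=0x221242C (r,user):
  [0] read 0x3B idx=17: raw=0x44007 flags P=1 W=1 U=1 S=0
  [1] read 0x44 idx=18: raw=0x74004 flags P=0 W=0 U=1 S=0
  ⇒ fault: PAGE_NOT_PRESENT  — 2 lookups
#4 VA=0x800A50 (r,user):
  [0] read 0x3B idx=4: raw=0x59002 flags P=0 W=1 U=0 S=0
  ⇒ fault: PAGE_NOT_PRESENT  — 1 lookups
#5 VA=0x3A1D709 (r,user):
  [0] read 0x3B idx=29: raw=0x48007 flags P=1 W=1 U=1 S=0
  [1] read 0x48 idx=29: raw=0x49007 flags P=1 W=1 U=1 S=0
  → PA=0x49709  (2 entries read)
#6 VA=0x120D285 (r,kernel):
  [0] read 0x3B idx=9: raw=0x4B007 flags P=1 W=1 U=1 S=0
  [1] read 0x4B idx=13: raw=0xF000 flags P=0 W=0 U=0 S=0
  ⇒ fault: PAGE_NOT_PRESENT  — 2 lookups
#7 VA=0x3C19BEB (r,user):
  [0] read 0x3B idx=30: raw=0x4D007 flags P=1 W=1 U=1 S=0
  [1] read 0x4D idx=25: raw=0x50007 flags P=1 W=1 U=1 S=0
  → PA=0x50BEB  (2 entries read)

Entries read for #0: 2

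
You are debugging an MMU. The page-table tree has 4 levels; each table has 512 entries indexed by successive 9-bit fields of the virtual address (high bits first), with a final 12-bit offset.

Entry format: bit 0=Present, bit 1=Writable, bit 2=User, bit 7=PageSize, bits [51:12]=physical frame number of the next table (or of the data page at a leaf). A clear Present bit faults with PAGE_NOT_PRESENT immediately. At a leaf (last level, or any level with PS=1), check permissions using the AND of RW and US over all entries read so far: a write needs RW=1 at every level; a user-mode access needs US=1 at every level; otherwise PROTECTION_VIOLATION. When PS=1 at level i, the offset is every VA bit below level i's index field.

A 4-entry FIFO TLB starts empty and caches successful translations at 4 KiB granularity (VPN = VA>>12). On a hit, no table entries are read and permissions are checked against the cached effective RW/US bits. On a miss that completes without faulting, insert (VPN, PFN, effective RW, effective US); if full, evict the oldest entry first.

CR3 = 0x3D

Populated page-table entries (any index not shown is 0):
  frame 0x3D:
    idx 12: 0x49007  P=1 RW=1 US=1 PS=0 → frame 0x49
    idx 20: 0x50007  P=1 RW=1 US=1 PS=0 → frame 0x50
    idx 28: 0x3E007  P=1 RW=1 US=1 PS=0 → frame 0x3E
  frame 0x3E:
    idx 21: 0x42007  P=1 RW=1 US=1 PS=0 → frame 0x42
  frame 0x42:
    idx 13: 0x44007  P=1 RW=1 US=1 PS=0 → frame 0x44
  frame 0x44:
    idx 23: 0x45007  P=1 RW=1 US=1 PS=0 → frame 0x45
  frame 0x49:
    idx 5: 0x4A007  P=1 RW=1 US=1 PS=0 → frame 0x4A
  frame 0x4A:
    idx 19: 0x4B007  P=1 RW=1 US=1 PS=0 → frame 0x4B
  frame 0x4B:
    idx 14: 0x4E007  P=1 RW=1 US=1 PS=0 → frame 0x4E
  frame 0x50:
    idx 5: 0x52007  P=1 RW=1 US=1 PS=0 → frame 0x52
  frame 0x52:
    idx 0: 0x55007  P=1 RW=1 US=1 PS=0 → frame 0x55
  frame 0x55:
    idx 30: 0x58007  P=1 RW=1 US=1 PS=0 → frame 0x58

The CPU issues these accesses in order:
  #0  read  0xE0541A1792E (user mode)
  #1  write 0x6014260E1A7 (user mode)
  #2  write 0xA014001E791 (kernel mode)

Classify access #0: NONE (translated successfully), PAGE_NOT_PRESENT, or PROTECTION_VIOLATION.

Walk each access:
#0 VA=0xE0541A1792E (r,user):
  lvl0: tbl 0x3D, slot 28 ⇒ 0x3E007 (P1/RW1/US1/PS0)
  lvl1: tbl 0x3E, slot 21 ⇒ 0x42007 (P1/RW1/US1/PS0)
  lvl2: tbl 0x42, slot 13 ⇒ 0x44007 (P1/RW1/US1/PS0)
  lvl3: tbl 0x44, slot 23 ⇒ 0x45007 (P1/RW1/US1/PS0)
  → PA=0x4592E  (4 entries read)
#1 VA=0x6014260E1A7 (w,user):
  lvl0: tbl 0x3D, slot 12 ⇒ 0x49007 (P1/RW1/US1/PS0)
  lvl1: tbl 0x49, slot 5 ⇒ 0x4A007 (P1/RW1/US1/PS0)
  lvl2: tbl 0x4A, slot 19 ⇒ 0x4B007 (P1/RW1/US1/PS0)
  lvl3: tbl 0x4B, slot 14 ⇒ 0x4E007 (P1/RW1/US1/PS0)
  → PA=0x4E1A7  (4 entries read)
#2 VA=0xA014001E791 (w,kernel):
  lvl0: tbl 0x3D, slot 20 ⇒ 0x50007 (P1/RW1/US1/PS0)
  lvl1: tbl 0x50, slot 5 ⇒ 0x52007 (P1/RW1/US1/PS0)
  lvl2: tbl 0x52, slot 0 ⇒ 0x55007 (P1/RW1/US1/PS0)
  lvl3: tbl 0x55, slot 30 ⇒ 0x58007 (P1/RW1/US1/PS0)
  → PA=0x58791  (4 entries read)

Access #0 fault: NONE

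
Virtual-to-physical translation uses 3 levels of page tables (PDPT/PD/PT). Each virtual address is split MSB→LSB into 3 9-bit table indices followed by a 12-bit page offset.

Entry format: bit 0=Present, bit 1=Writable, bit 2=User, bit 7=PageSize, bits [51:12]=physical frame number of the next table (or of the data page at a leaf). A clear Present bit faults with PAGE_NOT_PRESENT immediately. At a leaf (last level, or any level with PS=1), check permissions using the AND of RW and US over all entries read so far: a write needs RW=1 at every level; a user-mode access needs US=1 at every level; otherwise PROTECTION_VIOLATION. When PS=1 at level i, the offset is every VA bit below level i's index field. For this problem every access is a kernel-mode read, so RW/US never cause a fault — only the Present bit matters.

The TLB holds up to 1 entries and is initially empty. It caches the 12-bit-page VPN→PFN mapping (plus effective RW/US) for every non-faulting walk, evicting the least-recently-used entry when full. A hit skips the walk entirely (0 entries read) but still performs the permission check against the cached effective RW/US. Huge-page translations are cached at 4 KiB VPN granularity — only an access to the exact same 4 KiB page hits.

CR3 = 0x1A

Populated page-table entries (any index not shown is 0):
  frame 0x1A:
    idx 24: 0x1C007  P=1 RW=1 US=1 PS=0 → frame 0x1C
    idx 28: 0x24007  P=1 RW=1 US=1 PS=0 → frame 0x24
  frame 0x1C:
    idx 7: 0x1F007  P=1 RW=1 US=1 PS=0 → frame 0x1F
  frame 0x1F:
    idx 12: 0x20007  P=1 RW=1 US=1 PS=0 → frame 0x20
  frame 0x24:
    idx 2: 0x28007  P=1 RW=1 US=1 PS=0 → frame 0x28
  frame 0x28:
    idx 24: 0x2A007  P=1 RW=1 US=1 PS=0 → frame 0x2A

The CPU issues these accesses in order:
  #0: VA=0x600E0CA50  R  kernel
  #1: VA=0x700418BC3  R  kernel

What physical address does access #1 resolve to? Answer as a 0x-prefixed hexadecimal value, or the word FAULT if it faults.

Trace:
#0 VA=0x600E0CA50 (r,kernel):
  L0: frame=0x1A idx=24 entry=0x1C007 [P=1 RW=1 US=1 PS=0]
  L1: frame=0x1C idx=7 entry=0x1F007 [P=1 RW=1 US=1 PS=0]
  L2: frame=0x1F idx=12 entry=0x20007 [P=1 RW=1 US=1 PS=0]
  ✓ 0x20A50  — 3 lookups
#1 VA=0x700418BC3 (r,kernel):
  L0: frame=0x1A idx=28 entry=0x24007 [P=1 RW=1 US=1 PS=0]
  L1: frame=0x24 idx=2 entry=0x28007 [P=1 RW=1 US=1 PS=0]
  L2: frame=0x28 idx=24 entry=0x2A007 [P=1 RW=1 US=1 PS=0]
  ✓ 0x2ABC3  — 3 lookups

Access #1 PA: 0x2ABC3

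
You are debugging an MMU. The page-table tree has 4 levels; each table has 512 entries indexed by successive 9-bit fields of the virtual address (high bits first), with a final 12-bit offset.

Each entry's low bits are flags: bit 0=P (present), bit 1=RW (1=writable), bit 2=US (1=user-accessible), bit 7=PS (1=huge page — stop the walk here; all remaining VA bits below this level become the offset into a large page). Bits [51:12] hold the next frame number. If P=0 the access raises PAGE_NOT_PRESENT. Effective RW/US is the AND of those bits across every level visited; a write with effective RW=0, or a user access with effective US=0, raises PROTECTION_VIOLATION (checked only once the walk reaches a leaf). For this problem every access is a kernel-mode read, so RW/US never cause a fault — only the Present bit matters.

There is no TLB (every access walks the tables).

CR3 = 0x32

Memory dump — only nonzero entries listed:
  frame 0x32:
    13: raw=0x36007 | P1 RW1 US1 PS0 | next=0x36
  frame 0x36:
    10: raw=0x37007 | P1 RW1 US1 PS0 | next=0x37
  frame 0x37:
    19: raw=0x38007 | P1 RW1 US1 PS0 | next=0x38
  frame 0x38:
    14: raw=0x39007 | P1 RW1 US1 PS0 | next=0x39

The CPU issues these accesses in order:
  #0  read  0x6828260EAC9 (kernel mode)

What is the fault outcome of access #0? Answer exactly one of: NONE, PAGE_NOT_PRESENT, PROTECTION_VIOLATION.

Trace:
#0 VA=0x6828260EAC9 (r,kernel):
  lvl0: tbl 0x32, slot 13 ⇒ 0x36007 (P1/RW1/US1/PS0)
  lvl1: tbl 0x36, slot 10 ⇒ 0x37007 (P1/RW1/US1/PS0)
  lvl2: tbl 0x37, slot 19 ⇒ 0x38007 (P1/RW1/US1/PS0)
  lvl3: tbl 0x38, slot 14 ⇒ 0x39007 (P1/RW1/US1/PS0)
  → PA=0x39AC9  (4 entries read)

Access #0 fault: NONE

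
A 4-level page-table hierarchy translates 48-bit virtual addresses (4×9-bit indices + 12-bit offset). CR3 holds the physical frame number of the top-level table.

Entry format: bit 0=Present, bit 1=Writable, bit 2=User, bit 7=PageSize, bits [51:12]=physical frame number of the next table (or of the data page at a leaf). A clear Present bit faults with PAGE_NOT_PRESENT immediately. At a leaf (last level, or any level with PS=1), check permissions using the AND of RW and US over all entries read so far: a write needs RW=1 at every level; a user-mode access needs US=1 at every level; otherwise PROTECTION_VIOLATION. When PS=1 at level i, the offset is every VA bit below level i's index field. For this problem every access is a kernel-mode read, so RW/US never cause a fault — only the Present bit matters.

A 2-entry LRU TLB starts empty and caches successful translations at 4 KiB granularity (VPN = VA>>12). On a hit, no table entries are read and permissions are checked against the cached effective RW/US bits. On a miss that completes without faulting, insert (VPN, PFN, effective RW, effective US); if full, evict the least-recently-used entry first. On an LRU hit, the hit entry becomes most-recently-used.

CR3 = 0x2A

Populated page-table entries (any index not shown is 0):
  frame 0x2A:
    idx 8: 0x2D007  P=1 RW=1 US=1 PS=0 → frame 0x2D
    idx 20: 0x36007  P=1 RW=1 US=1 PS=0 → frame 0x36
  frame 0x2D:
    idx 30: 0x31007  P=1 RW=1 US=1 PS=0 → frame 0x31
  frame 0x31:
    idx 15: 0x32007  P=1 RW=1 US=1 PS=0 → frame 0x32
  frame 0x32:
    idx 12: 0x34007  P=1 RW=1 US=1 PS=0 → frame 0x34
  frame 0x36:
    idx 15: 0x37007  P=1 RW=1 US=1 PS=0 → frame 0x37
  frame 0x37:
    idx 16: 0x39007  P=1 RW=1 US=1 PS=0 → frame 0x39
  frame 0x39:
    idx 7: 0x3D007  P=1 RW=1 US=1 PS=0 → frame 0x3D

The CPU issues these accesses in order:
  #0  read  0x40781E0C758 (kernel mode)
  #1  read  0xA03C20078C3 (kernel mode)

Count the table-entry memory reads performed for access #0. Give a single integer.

Trace:
#0 VA=0x40781E0C758 (r,kernel):
  L0: frame=0x2A idx=8 entry=0x2D007 [P=1 RW=1 US=1 PS=0]
  L1: frame=0x2D idx=30 entry=0x31007 [P=1 RW=1 US=1 PS=0]
  L2: frame=0x31 idx=15 entry=0x32007 [P=1 RW=1 US=1 PS=0]
  L3: frame=0x32 idx=12 entry=0x34007 [P=1 RW=1 US=1 PS=0]
  → PA=0x34758  (4 entries read)
#1 VA=0xA03C20078C3 (r,kernel):
  L0: frame=0x2A idx=20 entry=0x36007 [P=1 RW=1 US=1 PS=0]
  L1: frame=0x36 idx=15 entry=0x37007 [P=1 RW=1 US=1 PS=0]
  L2: frame=0x37 idx=16 entry=0x39007 [P=1 RW=1 US=1 PS=0]
  L3: frame=0x39 idx=7 entry=0x3D007 [P=1 RW=1 US=1 PS=0]
  → PA=0x3D8C3  (4 entries read)

Entries read for #0: 4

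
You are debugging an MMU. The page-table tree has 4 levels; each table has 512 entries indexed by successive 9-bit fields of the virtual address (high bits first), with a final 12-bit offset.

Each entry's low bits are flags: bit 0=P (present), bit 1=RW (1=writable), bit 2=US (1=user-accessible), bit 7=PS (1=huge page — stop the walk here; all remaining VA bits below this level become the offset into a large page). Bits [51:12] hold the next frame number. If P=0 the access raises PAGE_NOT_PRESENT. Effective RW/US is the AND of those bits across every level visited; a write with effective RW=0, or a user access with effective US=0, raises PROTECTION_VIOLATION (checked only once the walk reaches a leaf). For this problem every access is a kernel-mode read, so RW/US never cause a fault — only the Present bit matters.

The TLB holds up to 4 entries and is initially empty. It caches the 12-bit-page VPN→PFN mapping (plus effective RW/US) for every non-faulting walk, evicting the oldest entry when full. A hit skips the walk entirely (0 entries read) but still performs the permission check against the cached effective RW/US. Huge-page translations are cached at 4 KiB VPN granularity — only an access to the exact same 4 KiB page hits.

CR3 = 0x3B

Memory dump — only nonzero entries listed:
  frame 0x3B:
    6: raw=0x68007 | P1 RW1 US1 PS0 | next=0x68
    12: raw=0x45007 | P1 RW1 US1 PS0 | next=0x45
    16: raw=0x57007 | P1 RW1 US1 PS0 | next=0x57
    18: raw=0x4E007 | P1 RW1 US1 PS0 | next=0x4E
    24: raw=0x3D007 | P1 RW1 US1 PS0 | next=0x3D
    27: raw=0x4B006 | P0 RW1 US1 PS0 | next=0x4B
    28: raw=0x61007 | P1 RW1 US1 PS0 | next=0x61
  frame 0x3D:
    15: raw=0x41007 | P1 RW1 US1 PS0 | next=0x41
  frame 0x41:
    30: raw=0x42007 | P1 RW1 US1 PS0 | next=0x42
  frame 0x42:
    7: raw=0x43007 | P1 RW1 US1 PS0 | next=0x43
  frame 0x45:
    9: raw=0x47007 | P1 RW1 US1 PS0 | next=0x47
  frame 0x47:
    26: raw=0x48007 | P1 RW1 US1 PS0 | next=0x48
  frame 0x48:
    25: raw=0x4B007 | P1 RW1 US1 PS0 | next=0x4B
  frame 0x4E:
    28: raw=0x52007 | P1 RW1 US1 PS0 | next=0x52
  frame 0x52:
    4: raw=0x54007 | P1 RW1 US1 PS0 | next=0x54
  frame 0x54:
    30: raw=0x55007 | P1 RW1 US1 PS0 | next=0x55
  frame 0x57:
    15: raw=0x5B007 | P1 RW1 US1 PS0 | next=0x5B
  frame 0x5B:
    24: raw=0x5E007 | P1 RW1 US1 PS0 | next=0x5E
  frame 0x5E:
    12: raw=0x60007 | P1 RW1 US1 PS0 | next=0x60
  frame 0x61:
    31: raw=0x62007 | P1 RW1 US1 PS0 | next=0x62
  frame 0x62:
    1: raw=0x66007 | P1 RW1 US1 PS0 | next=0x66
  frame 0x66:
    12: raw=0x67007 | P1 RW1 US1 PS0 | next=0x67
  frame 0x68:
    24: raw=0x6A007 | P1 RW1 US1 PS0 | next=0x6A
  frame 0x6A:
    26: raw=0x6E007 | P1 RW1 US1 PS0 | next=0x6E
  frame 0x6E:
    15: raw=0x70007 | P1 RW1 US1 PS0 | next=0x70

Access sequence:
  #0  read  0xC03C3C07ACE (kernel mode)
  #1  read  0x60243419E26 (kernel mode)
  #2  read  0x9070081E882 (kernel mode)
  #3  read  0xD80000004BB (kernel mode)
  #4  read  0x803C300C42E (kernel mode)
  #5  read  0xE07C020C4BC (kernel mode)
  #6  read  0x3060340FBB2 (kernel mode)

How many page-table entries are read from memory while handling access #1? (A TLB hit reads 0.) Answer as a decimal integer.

Trace:
#0 VA=0xC03C3C07ACE (r,kernel):
  L0: frame=0x3B idx=24 entry=0x3D007 [P=1 RW=1 US=1 PS=0]
  L1: frame=0x3D idx=15 entry=0x41007 [P=1 RW=1 US=1 PS=0]
  L2: frame=0x41 idx=30 entry=0x42007 [P=1 RW=1 US=1 PS=0]
  L3: frame=0x42 idx=7 entry=0x43007 [P=1 RW=1 US=1 PS=0]
  ⇒ phys 0x43ACE  [4 reads]
#1 VA=0x60243419E26 (r,kernel):
  L0: frame=0x3B idx=12 entry=0x45007 [P=1 RW=1 US=1 PS=0]
  L1: frame=0x45 idx=9 entry=0x47007 [P=1 RW=1 US=1 PS=0]
  L2: frame=0x47 idx=26 entry=0x48007 [P=1 RW=1 US=1 PS=0]
  L3: frame=0x48 idx=25 entry=0x4B007 [P=1 RW=1 US=1 PS=0]
  ⇒ phys 0x4BE26  [4 reads]
#2 VA=0x9070081E882 (r,kernel):
  L0: frame=0x3B idx=18 entry=0x4E007 [P=1 RW=1 US=1 PS=0]
  L1: frame=0x4E idx=28 entry=0x52007 [P=1 RW=1 US=1 PS=0]
  L2: frame=0x52 idx=4 entry=0x54007 [P=1 RW=1 US=1 PS=0]
  L3: frame=0x54 idx=30 entry=0x55007 [P=1 RW=1 US=1 PS=0]
  ⇒ phys 0x55882  [4 reads]
#3 VA=0xD80000004BB (r,kernel):
  L0: frame=0x3B idx=27 entry=0x4B006 [P=0 RW=1 US=1 PS=0]
  → PAGE_NOT_PRESENT  (1 entries read)
#4 VA=0x803C300C42E (r,kernel):
  L0: frame=0x3B idx=16 entry=0x57007 [P=1 RW=1 US=1 PS=0]
  L1: frame=0x57 idx=15 entry=0x5B007 [P=1 RW=1 US=1 PS=0]
  L2: frame=0x5B idx=24 entry=0x5E007 [P=1 RW=1 US=1 PS=0]
  L3: frame=0x5E idx=12 entry=0x60007 [P=1 RW=1 US=1 PS=0]
  ⇒ phys 0x6042E  [4 reads]
#5 VA=0xE07C020C4BC (r,kernel):
  L0: frame=0x3B idx=28 entry=0x61007 [P=1 RW=1 US=1 PS=0]
  L1: frame=0x61 idx=31 entry=0x62007 [P=1 RW=1 US=1 PS=0]
  L2: frame=0x62 idx=1 entry=0x66007 [P=1 RW=1 US=1 PS=0]
  L3: frame=0x66 idx=12 entry=0x67007 [P=1 RW=1 US=1 PS=0]
  ⇒ phys 0x674BC  [4 reads]
#6 VA=0x3060340FBB2 (r,kernel):
  L0: frame=0x3B idx=6 entry=0x68007 [P=1 RW=1 US=1 PS=0]
  L1: frame=0x68 idx=24 entry=0x6A007 [P=1 RW=1 US=1 PS=0]
  L2: frame=0x6A idx=26 entry=0x6E007 [P=1 RW=1 US=1 PS=0]
  L3: frame=0x6E idx=15 entry=0x70007 [P=1 RW=1 US=1 PS=0]
  ⇒ phys 0x70BB2  [4 reads]

Entries read for #1: 4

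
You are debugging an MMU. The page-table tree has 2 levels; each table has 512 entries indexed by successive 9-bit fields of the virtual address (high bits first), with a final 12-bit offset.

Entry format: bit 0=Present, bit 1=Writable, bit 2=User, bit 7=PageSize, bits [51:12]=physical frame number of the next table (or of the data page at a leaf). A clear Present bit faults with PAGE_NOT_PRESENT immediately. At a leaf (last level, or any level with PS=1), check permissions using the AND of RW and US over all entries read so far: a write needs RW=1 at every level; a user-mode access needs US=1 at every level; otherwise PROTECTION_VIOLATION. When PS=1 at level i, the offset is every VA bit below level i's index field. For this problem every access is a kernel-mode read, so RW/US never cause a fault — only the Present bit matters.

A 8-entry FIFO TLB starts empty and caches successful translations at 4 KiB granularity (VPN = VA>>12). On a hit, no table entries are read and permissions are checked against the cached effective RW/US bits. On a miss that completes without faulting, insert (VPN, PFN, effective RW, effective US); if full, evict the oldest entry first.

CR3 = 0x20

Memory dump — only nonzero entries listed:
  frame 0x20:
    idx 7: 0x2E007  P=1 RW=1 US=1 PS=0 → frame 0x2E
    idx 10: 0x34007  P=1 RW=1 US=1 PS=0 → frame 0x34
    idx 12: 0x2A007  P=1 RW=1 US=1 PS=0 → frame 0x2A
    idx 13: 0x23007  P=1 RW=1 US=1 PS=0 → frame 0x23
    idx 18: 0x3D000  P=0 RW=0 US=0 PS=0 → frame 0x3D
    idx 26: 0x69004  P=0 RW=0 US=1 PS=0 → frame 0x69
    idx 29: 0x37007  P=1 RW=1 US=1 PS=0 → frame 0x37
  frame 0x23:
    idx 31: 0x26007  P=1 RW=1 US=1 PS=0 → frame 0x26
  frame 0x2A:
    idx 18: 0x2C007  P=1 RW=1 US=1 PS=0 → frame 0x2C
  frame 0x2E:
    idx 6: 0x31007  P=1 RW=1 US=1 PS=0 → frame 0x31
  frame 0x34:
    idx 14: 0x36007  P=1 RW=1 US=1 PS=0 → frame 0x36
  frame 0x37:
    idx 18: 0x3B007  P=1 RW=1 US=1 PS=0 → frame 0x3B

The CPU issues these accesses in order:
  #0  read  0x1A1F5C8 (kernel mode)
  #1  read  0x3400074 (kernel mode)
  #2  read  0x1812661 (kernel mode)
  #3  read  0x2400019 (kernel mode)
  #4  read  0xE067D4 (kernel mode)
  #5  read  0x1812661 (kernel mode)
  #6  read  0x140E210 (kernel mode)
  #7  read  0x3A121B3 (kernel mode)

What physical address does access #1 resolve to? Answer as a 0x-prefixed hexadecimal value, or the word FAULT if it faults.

Per-access translation:
#0 VA=0x1A1F5C8 (r,kernel):
  L0 @0x20[13] → 0x23007  P=1,RW=1,US=1,PS=0
  L1 @0x23[31] → 0x26007  P=1,RW=1,US=1,PS=0
  ✓ 0x265C8  — 2 lookups
#1 VA=0x3400074 (r,kernel):
  L0 @0x20[26] → 0x69004  P=0,RW=0,US=1,PS=0
  ⇒ fault: PAGE_NOT_PRESENT  — 1 lookups
#2 VA=0x1812661 (r,kernel):
  L0 @0x20[12] → 0x2A007  P=1,RW=1,US=1,PS=0
  L1 @0x2A[18] → 0x2C007  P=1,RW=1,US=1,PS=0
  ✓ 0x2C661  — 2 lookups
#3 VA=0x2400019 (r,kernel):
  L0 @0x20[18] → 0x3D000  P=0,RW=0,US=0,PS=0
  ⇒ fault: PAGE_NOT_PRESENT  — 1 lookups
#4 VA=0xE067D4 (r,kernel):
  L0 @0x20[7] → 0x2E007  P=1,RW=1,US=1,PS=0
  L1 @0x2E[6] → 0x31007  P=1,RW=1,US=1,PS=0
  ✓ 0x317D4  — 2 lookups
#5 VA=0x1812661 (r,kernel):
  TLB hit vpn=0x1812 → PA=0x2C661
#6 VA=0x140E210 (r,kernel):
  L0 @0x20[10] → 0x34007  P=1,RW=1,US=1,PS=0
  L1 @0x34[14] → 0x36007  P=1,RW=1,US=1,PS=0
  ✓ 0x36210  — 2 lookups
#7 VA=0x3A121B3 (r,kernel):
  L0 @0x20[29] → 0x37007  P=1,RW=1,US=1,PS=0
  L1 @0x37[18] → 0x3B007  P=1,RW=1,US=1,PS=0
  ✓ 0x3B1B3  — 2 lookups

Access #1 PA: FAULT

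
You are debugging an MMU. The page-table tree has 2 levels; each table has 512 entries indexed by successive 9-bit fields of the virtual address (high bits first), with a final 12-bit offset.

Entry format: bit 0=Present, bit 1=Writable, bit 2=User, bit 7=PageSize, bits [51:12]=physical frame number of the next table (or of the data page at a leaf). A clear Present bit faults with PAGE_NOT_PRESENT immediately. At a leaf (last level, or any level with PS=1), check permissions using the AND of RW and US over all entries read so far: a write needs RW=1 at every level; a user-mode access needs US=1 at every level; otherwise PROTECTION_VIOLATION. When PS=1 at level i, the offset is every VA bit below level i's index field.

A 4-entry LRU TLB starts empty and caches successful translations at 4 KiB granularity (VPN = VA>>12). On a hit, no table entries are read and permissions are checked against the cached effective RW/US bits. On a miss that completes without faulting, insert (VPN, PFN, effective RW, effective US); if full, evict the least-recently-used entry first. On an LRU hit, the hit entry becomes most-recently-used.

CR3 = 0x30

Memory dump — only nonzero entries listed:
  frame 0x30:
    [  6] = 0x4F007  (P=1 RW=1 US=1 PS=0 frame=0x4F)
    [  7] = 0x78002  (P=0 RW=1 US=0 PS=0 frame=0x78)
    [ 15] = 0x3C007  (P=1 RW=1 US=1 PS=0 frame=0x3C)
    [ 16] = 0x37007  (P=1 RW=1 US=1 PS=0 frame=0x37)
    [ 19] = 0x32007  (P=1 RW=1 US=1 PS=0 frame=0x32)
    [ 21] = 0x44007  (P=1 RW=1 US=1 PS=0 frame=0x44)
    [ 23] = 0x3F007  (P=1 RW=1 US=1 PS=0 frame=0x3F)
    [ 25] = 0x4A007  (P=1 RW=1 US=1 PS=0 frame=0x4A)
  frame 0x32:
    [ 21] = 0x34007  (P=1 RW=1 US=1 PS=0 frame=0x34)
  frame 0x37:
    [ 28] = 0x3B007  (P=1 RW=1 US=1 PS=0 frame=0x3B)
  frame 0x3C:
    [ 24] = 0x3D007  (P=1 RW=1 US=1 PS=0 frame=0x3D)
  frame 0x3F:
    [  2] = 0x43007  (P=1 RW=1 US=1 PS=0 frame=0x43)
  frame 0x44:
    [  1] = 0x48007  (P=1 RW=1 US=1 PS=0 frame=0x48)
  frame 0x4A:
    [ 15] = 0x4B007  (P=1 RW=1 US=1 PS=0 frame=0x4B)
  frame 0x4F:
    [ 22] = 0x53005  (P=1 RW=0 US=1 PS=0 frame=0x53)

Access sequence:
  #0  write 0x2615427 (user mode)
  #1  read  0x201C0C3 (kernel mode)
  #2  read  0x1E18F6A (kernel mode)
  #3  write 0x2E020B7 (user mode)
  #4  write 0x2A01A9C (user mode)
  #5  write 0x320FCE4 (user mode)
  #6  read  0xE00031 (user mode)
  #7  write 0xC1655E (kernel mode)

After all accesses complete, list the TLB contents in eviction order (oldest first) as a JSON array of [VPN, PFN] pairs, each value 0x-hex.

Per-access translation:
#0 VA=0x2615427 (w,user):
  lvl0: tbl 0x30, slot 19 ⇒ 0x32007 (P1/RW1/US1/PS0)
  lvl1: tbl 0x32, slot 21 ⇒ 0x34007 (P1/RW1/US1/PS0)
  ⇒ phys 0x34427  [2 reads]
#1 VA=0x201C0C3 (r,kernel):
  lvl0: tbl 0x30, slot 16 ⇒ 0x37007 (P1/RW1/US1/PS0)
  lvl1: tbl 0x37, slot 28 ⇒ 0x3B007 (P1/RW1/US1/PS0)
  ⇒ phys 0x3B0C3  [2 reads]
#2 VA=0x1E18F6A (r,kernel):
  lvl0: tbl 0x30, slot 15 ⇒ 0x3C007 (P1/RW1/US1/PS0)
  lvl1: tbl 0x3C, slot 24 ⇒ 0x3D007 (P1/RW1/US1/PS0)
  ⇒ phys 0x3DF6A  [2 reads]
#3 VA=0x2E020B7 (w,user):
  lvl0: tbl 0x30, slot 23 ⇒ 0x3F007 (P1/RW1/US1/PS0)
  lvl1: tbl 0x3F, slot 2 ⇒ 0x43007 (P1/RW1/US1/PS0)
  ⇒ phys 0x430B7  [2 reads]
#4 VA=0x2A01A9C (w,user):
  lvl0: tbl 0x30, slot 21 ⇒ 0x44007 (P1/RW1/US1/PS0)
  lvl1: tbl 0x44, slot 1 ⇒ 0x48007 (P1/RW1/US1/PS0)
  ⇒ phys 0x48A9C  [2 reads]
#5 VA=0x320FCE4 (w,user):
  lvl0: tbl 0x30, slot 25 ⇒ 0x4A007 (P1/RW1/US1/PS0)
  lvl1: tbl 0x4A, slot 15 ⇒ 0x4B007 (P1/RW1/US1/PS0)
  ⇒ phys 0x4BCE4  [2 reads]
#6 VA=0xE00031 (r,user):
  lvl0: tbl 0x30, slot 7 ⇒ 0x78002 (P0/RW1/US0/PS0)
  ✗ PAGE_NOT_PRESENT  [1 reads]
#7 VA=0xC1655E (w,kernel):
  lvl0: tbl 0x30, slot 6 ⇒ 0x4F007 (P1/RW1/US1/PS0)
  lvl1: tbl 0x4F, slot 22 ⇒ 0x53005 (P1/RW0/US1/PS0)
  ✗ PROTECTION_VIOLATION  [2 reads]

TLB: [["0x1E18", "0x3D"], ["0x2E02", "0x43"], ["0x2A01", "0x48"], ["0x320F", "0x4B"]]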